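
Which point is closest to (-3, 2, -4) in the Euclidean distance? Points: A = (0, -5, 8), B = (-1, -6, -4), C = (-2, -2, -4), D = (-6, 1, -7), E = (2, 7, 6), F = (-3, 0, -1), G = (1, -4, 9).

Distances: d(A) ≈ 14.2127, d(B) ≈ 8.2462, d(C) ≈ 4.1231, d(D) ≈ 4.3589, d(E) ≈ 12.2474, d(F) ≈ 3.6056, d(G) ≈ 14.8661. Nearest: F = (-3, 0, -1) with distance 3.6056.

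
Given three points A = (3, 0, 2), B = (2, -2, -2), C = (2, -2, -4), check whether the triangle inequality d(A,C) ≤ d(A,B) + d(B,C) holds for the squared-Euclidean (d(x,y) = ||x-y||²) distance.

d(A,B) = 1² + 2² + 4² = 21, d(B,C) = 0² + 0² + 2² = 4, d(A,C) = 1² + 2² + 6² = 41.
d(A,C) = 41 > 21 + 4 = 25. Triangle inequality is VIOLATED. (Squared-Euclidean is not a metric — this is a counterexample.)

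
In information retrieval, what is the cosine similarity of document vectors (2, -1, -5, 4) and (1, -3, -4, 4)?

With u = (2, -1, -5, 4), v = (1, -3, -4, 4):
u·v = 2·1 + (-1)·(-3) + (-5)·(-4) + 4·4 = 2 + 3 + 20 + 16 = 41.
|u| = √(2² + (-1)² + (-5)² + 4²) = √46, |v| = √(1² + (-3)² + (-4)² + 4²) = √42, so |u||v| = √(46·42) = √1932.
cos θ = (u·v)/(|u||v|) = 41/√1932 ≈ 0.9328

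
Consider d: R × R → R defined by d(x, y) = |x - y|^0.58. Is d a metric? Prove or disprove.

Yes. With 0 < p = 0.58 ≤ 1, d(x,y) = |x-y|^0.58 is a metric on R. Non-negativity and symmetry are immediate; |x-y|^0.58 = 0 ⟺ |x-y| = 0 ⟺ x = y. For the triangle inequality, the function t ↦ t^0.58 is subadditive on [0,∞) when p ≤ 1, so |x-z|^0.58 ≤ (|x-y| + |y-z|)^0.58 ≤ |x-y|^0.58 + |y-z|^0.58.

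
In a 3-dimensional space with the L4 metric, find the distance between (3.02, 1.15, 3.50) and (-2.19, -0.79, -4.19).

(Σ|x_i - y_i|^4)^(1/4) = (|3.02 - (-2.19)|^4 + |1.15 - (-0.79)|^4 + |3.5 - (-4.19)|^4)^(1/4)
= (5.21^4 + 1.94^4 + 7.69^4)^(1/4) ≈ (736.8022 + 14.1647 + 3497.0783)^(1/4) = (4248.0452)^(1/4) ≈ 8.0732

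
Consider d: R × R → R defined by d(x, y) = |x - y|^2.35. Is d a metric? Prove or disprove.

No. d(x,y) = |x-y|^2.35 fails the triangle inequality since p = 2.35 > 1. Counterexample: x = 1, y = 13, z = 23. d(x,z) = |1 - 23|^2.35 = 22^2.35 ≈ 1427.8852, but d(x,y) + d(y,z) = 12^2.35 + 10^2.35 ≈ 343.618 + 223.8721 = 567.4901. Since 1427.8852 > 567.4901, the triangle inequality is violated.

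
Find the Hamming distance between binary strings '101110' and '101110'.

Differing positions: none. Hamming distance = 0.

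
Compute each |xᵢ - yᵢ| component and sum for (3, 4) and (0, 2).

Σ|x_i - y_i| = |3 - 0| + |4 - 2| = 3 + 2 = 5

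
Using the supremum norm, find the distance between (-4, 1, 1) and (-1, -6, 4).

max(|x_i - y_i|) = max(|-4 - (-1)|, |1 - (-6)|, |1 - 4|) = max(3, 7, 3) = 7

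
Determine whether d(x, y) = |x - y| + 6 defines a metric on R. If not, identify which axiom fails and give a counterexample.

No. d fails identity of indiscernibles (specifically d(x,x) = 0): d(3, 3) = |3 - 3| + 6 = 0 + 6 = 6 ≠ 0.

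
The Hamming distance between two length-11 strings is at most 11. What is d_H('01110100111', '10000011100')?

Differing positions: 1, 2, 3, 4, 6, 7, 8, 10, 11. Hamming distance = 9. The maximum possible Hamming distance for length-11 strings is 11, so d_H/11 = 9/11 ≈ 0.8182.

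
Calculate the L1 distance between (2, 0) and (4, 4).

Σ|x_i - y_i| = |2 - 4| + |0 - 4| = 2 + 4 = 6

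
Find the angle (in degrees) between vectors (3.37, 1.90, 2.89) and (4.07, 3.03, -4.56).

With u = (3.37, 1.90, 2.89), v = (4.07, 3.03, -4.56):
u·v = 3.37·4.07 + 1.9·3.03 + 2.89·(-4.56) = 13.7159 + 5.757 + (-13.1784) = 6.2945.
|u| = √(3.37² + 1.9² + 2.89²) = √(11.3569 + 3.61 + 8.3521) = √23.319, |v| = √(4.07² + 3.03² + (-4.56)²) = √(16.5649 + 9.1809 + 20.7936) = √46.5394.
cos θ = (u·v)/(|u||v|) = 6.2945/(√23.319·√46.5394) ≈ 0.191071
θ = arccos(0.191071) ≈ 78.98°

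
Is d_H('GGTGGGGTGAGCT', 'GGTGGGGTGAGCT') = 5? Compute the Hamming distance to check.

Differing positions: none. Hamming distance = 0, so the claim that d_H = 5 is false.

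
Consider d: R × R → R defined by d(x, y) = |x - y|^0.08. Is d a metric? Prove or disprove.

Yes. With 0 < p = 0.08 ≤ 1, d(x,y) = |x-y|^0.08 is a metric on R. Non-negativity and symmetry are immediate; |x-y|^0.08 = 0 ⟺ |x-y| = 0 ⟺ x = y. For the triangle inequality, the function t ↦ t^0.08 is subadditive on [0,∞) when p ≤ 1, so |x-z|^0.08 ≤ (|x-y| + |y-z|)^0.08 ≤ |x-y|^0.08 + |y-z|^0.08.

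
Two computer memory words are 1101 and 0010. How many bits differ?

Differing positions: 1, 2, 3, 4. Hamming distance = 4.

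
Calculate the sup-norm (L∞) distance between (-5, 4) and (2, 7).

max(|x_i - y_i|) = max(|-5 - 2|, |4 - 7|) = max(7, 3) = 7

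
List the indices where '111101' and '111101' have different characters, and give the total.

Differing positions: none. Hamming distance = 0.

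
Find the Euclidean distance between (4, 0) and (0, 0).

√(Σ(x_i - y_i)²) = √((4 - 0)² + (0 - 0)²)
= √(4² + 0²) = √(16 + 0) = √16 = 4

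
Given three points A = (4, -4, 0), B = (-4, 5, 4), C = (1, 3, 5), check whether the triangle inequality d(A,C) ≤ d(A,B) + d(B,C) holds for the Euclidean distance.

d(A,B) = √(8² + 9² + 4²) = √161 ≈ 12.6886, d(B,C) = √(5² + 2² + 1²) = √30 ≈ 5.4772, d(A,C) = √(3² + 7² + 5²) = √83 ≈ 9.1104.
d(A,C) ≈ 9.1104 ≤ 12.6886 + 5.4772 = 18.1658. Triangle inequality is satisfied.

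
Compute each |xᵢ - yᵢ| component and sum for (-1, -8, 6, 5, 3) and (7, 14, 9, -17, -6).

Σ|x_i - y_i| = |-1 - 7| + |-8 - 14| + |6 - 9| + |5 - (-17)| + |3 - (-6)| = 8 + 22 + 3 + 22 + 9 = 64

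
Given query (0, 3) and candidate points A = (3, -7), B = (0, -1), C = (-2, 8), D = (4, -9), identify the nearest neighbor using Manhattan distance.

Distances: d(A) = 13, d(B) = 4, d(C) = 7, d(D) = 16. Nearest: B = (0, -1) with distance 4.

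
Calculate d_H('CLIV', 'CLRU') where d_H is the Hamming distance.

Differing positions: 3, 4. Hamming distance = 2.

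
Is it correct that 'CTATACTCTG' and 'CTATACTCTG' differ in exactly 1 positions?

Differing positions: none. Hamming distance = 0, so the claim that d_H = 1 is false.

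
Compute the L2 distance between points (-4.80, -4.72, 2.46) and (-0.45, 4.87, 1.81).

(Σ|x_i - y_i|^2)^(1/2) = (|-4.8 - (-0.45)|^2 + |-4.72 - 4.87|^2 + |2.46 - 1.81|^2)^(1/2)
= (4.35^2 + 9.59^2 + 0.65^2)^(1/2) = (18.9225 + 91.9681 + 0.4225)^(1/2) = (111.3131)^(1/2) ≈ 10.5505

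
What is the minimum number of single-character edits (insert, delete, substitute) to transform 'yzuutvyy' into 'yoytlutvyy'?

Let D[i][j] be the edit distance between the first i characters of 'yzuutvyy' and the first j characters of 'yoytlutvyy', with D[i][0] = i, D[0][j] = j, and D[i][j] = D[i-1][j-1] if the characters match, else 1 + min(D[i-1][j], D[i][j-1], D[i-1][j-1]). Filling the table (rows: prefixes of 'yzuutvyy', columns: prefixes of 'yoytlutvyy'):
     ε  y  o  y  t  l  u  t  v  y  y
  ε  0  1  2  3  4  5  6  7  8  9 10
  y  1  0  1  2  3  4  5  6  7  8  9
  z  2  1  1  2  3  4  5  6  7  8  9
  u  3  2  2  2  3  4  4  5  6  7  8
  u  4  3  3  3  3  4  4  5  6  7  8
  t  5  4  4  4  3  4  5  4  5  6  7
  v  6  5  5  5  4  4  5  5  4  5  6
  y  7  6  6  5  5  5  5  6  5  4  5
  y  8  7  7  6  6  6  6  6  6  5  4
The bottom-right entry gives D[8][10] = 4, so no sequence of fewer than 4 edits works. Backtracking through the table gives one optimal edit sequence (4 edits):
  yzuutvyy → yyzuutvyy (ins y @1)
  yyzuutvyy → yoyzuutvyy (ins o @2)
  yoyzuutvyy → yoytuutvyy (sub z→t @4)
  yoytuutvyy → yoytlutvyy (sub u→l @5)
Edit distance = 4.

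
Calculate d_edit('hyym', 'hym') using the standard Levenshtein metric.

Let D[i][j] be the edit distance between the first i characters of 'hyym' and the first j characters of 'hym', with D[i][0] = i, D[0][j] = j, and D[i][j] = D[i-1][j-1] if the characters match, else 1 + min(D[i-1][j], D[i][j-1], D[i-1][j-1]). Filling the table (rows: prefixes of 'hyym', columns: prefixes of 'hym'):
     ε  h  y  m
  ε  0  1  2  3
  h  1  0  1  2
  y  2  1  0  1
  y  3  2  1  1
  m  4  3  2  1
The bottom-right entry gives D[4][3] = 1, so no sequence of fewer than 1 edit works. Backtracking through the table gives one optimal edit sequence (1 edit):
  hyym → hym (del y @2)
Edit distance = 1.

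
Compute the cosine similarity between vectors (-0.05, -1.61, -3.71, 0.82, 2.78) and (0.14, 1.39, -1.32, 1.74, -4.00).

With u = (-0.05, -1.61, -3.71, 0.82, 2.78), v = (0.14, 1.39, -1.32, 1.74, -4.00):
u·v = (-0.05)·0.14 + (-1.61)·1.39 + (-3.71)·(-1.32) + 0.82·1.74 + 2.78·(-4) = (-0.007) + (-2.2379) + 4.8972 + 1.4268 + (-11.12) = -7.0409.
|u| = √((-0.05)² + (-1.61)² + (-3.71)² + 0.82² + 2.78²) = √(0.0025 + 2.5921 + 13.7641 + 0.6724 + 7.7284) = √24.7595, |v| = √(0.14² + 1.39² + (-1.32)² + 1.74² + (-4)²) = √(0.0196 + 1.9321 + 1.7424 + 3.0276 + 16) = √22.7217.
cos θ = (u·v)/(|u||v|) = -7.0409/(√24.7595·√22.7217) ≈ -0.2968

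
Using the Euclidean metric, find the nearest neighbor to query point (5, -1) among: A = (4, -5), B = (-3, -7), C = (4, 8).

Distances: d(A) ≈ 4.1231, d(B) = 10, d(C) ≈ 9.0554. Nearest: A = (4, -5) with distance 4.1231.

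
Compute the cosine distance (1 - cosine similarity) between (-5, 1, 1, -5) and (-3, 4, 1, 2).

With u = (-5, 1, 1, -5), v = (-3, 4, 1, 2):
u·v = (-5)·(-3) + 1·4 + 1·1 + (-5)·2 = 15 + 4 + 1 + (-10) = 10.
|u| = √((-5)² + 1² + 1² + (-5)²) = √52, |v| = √((-3)² + 4² + 1² + 2²) = √30, so |u||v| = √(52·30) = √1560.
cos θ = (u·v)/(|u||v|) = 10/√1560 ≈ 0.2532
Cosine distance = 1 - cos θ ≈ 1 - 0.2532 = 0.7468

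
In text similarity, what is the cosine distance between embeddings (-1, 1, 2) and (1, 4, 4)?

With u = (-1, 1, 2), v = (1, 4, 4):
u·v = (-1)·1 + 1·4 + 2·4 = (-1) + 4 + 8 = 11.
|u| = √((-1)² + 1² + 2²) = √6, |v| = √(1² + 4² + 4²) = √33, so |u||v| = √(6·33) = √198.
cos θ = (u·v)/(|u||v|) = 11/√198 ≈ 0.7817
Cosine distance = 1 - cos θ ≈ 1 - 0.7817 = 0.2183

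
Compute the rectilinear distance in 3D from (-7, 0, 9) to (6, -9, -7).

Σ|x_i - y_i| = |-7 - 6| + |0 - (-9)| + |9 - (-7)| = 13 + 9 + 16 = 38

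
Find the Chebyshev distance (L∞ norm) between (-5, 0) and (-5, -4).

max(|x_i - y_i|) = max(|-5 - (-5)|, |0 - (-4)|) = max(0, 4) = 4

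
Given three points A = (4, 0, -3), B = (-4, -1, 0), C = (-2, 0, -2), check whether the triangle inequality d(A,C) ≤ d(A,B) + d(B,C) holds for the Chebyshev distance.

d(A,B) = max(8, 1, 3) = 8, d(B,C) = max(2, 1, 2) = 2, d(A,C) = max(6, 0, 1) = 6.
d(A,C) = 6 ≤ 8 + 2 = 10. Triangle inequality is satisfied.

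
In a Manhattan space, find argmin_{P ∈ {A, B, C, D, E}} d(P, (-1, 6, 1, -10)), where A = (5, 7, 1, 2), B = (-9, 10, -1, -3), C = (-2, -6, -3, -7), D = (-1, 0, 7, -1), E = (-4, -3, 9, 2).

Distances: d(A) = 19, d(B) = 21, d(C) = 20, d(D) = 21, d(E) = 32. Nearest: A = (5, 7, 1, 2) with distance 19.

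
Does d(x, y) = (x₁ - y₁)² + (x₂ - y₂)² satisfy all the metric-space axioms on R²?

No. The squared Euclidean distance fails the triangle inequality. Counterexample: x = (0, 0), y = (4, 2), z = (8, 4). d(x,z) = 8² + 4² = 80, but d(x,y) + d(y,z) = (4² + 2²) + (4² + 2²) = 20 + 20 = 40. Since 80 > 40, the triangle inequality is violated. (Note: √d, the ordinary Euclidean distance, IS a metric.)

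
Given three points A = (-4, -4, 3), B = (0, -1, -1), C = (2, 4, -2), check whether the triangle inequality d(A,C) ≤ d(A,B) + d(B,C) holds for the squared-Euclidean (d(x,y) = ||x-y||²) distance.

d(A,B) = 4² + 3² + 4² = 41, d(B,C) = 2² + 5² + 1² = 30, d(A,C) = 6² + 8² + 5² = 125.
d(A,C) = 125 > 41 + 30 = 71. Triangle inequality is VIOLATED. (Squared-Euclidean is not a metric — this is a counterexample.)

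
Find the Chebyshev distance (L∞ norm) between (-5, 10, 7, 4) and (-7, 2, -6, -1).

max(|x_i - y_i|) = max(|-5 - (-7)|, |10 - 2|, |7 - (-6)|, |4 - (-1)|) = max(2, 8, 13, 5) = 13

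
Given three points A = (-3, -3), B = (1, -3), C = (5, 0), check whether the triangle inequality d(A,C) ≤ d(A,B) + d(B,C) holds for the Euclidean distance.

d(A,B) = √(4² + 0²) = √16 = 4, d(B,C) = √(4² + 3²) = √25 = 5, d(A,C) = √(8² + 3²) = √73 ≈ 8.544.
d(A,C) ≈ 8.544 ≤ 4 + 5 = 9. Triangle inequality is satisfied.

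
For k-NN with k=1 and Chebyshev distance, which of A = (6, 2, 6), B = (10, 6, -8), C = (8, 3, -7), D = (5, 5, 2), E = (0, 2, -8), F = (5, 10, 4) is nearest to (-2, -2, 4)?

Distances: d(A) = 8, d(B) = 12, d(C) = 11, d(D) = 7, d(E) = 12, d(F) = 12. Nearest: D = (5, 5, 2) with distance 7.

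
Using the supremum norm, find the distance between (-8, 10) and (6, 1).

max(|x_i - y_i|) = max(|-8 - 6|, |10 - 1|) = max(14, 9) = 14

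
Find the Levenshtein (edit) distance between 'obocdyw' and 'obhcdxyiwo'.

Let D[i][j] be the edit distance between the first i characters of 'obocdyw' and the first j characters of 'obhcdxyiwo', with D[i][0] = i, D[0][j] = j, and D[i][j] = D[i-1][j-1] if the characters match, else 1 + min(D[i-1][j], D[i][j-1], D[i-1][j-1]). Filling the table (rows: prefixes of 'obocdyw', columns: prefixes of 'obhcdxyiwo'):
     ε  o  b  h  c  d  x  y  i  w  o
  ε  0  1  2  3  4  5  6  7  8  9 10
  o  1  0  1  2  3  4  5  6  7  8  9
  b  2  1  0  1  2  3  4  5  6  7  8
  o  3  2  1  1  2  3  4  5  6  7  7
  c  4  3  2  2  1  2  3  4  5  6  7
  d  5  4  3  3  2  1  2  3  4  5  6
  y  6  5  4  4  3  2  2  2  3  4  5
  w  7  6  5  5  4  3  3  3  3  3  4
The bottom-right entry gives D[7][10] = 4, so no sequence of fewer than 4 edits works. Backtracking through the table gives one optimal edit sequence (4 edits):
  obocdyw → obhcdyw (sub o→h @3)
  obhcdyw → obhcdxyw (ins x @6)
  obhcdxyw → obhcdxyiw (ins i @8)
  obhcdxyiw → obhcdxyiwo (ins o @10)
Edit distance = 4.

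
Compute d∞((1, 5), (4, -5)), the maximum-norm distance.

max(|x_i - y_i|) = max(|1 - 4|, |5 - (-5)|) = max(3, 10) = 10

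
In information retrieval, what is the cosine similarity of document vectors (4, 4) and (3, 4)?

With u = (4, 4), v = (3, 4):
u·v = 4·3 + 4·4 = 12 + 16 = 28.
|u| = √(4² + 4²) = √32, |v| = √(3² + 4²) = √25, so |u||v| = √(32·25) = √800.
cos θ = (u·v)/(|u||v|) = 28/√800 ≈ 0.9899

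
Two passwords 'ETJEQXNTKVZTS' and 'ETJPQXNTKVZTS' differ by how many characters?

Differing positions: 4. Hamming distance = 1.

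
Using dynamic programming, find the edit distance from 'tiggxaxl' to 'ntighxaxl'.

Let D[i][j] be the edit distance between the first i characters of 'tiggxaxl' and the first j characters of 'ntighxaxl', with D[i][0] = i, D[0][j] = j, and D[i][j] = D[i-1][j-1] if the characters match, else 1 + min(D[i-1][j], D[i][j-1], D[i-1][j-1]). Filling the table (rows: prefixes of 'tiggxaxl', columns: prefixes of 'ntighxaxl'):
     ε  n  t  i  g  h  x  a  x  l
  ε  0  1  2  3  4  5  6  7  8  9
  t  1  1  1  2  3  4  5  6  7  8
  i  2  2  2  1  2  3  4  5  6  7
  g  3  3  3  2  1  2  3  4  5  6
  g  4  4  4  3  2  2  3  4  5  6
  x  5  5  5  4  3  3  2  3  4  5
  a  6  6  6  5  4  4  3  2  3  4
  x  7  7  7  6  5  5  4  3  2  3
  l  8  8  8  7  6  6  5  4  3  2
The bottom-right entry gives D[8][9] = 2, so no sequence of fewer than 2 edits works. Backtracking through the table gives one optimal edit sequence (2 edits):
  tiggxaxl → ntiggxaxl (ins n @1)
  ntiggxaxl → ntighxaxl (sub g→h @5)
Edit distance = 2.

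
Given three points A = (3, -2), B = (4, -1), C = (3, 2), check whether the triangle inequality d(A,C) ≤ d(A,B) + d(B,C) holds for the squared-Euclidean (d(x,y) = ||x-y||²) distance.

d(A,B) = 1² + 1² = 2, d(B,C) = 1² + 3² = 10, d(A,C) = 0² + 4² = 16.
d(A,C) = 16 > 2 + 10 = 12. Triangle inequality is VIOLATED. (Squared-Euclidean is not a metric — this is a counterexample.)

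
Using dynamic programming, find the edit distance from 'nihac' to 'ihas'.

Let D[i][j] be the edit distance between the first i characters of 'nihac' and the first j characters of 'ihas', with D[i][0] = i, D[0][j] = j, and D[i][j] = D[i-1][j-1] if the characters match, else 1 + min(D[i-1][j], D[i][j-1], D[i-1][j-1]). Filling the table (rows: prefixes of 'nihac', columns: prefixes of 'ihas'):
     ε  i  h  a  s
  ε  0  1  2  3  4
  n  1  1  2  3  4
  i  2  1  2  3  4
  h  3  2  1  2  3
  a  4  3  2  1  2
  c  5  4  3  2  2
The bottom-right entry gives D[5][4] = 2, so no sequence of fewer than 2 edits works. Backtracking through the table gives one optimal edit sequence (2 edits):
  nihac → ihac (del n @1)
  ihac → ihas (sub c→s @4)
Edit distance = 2.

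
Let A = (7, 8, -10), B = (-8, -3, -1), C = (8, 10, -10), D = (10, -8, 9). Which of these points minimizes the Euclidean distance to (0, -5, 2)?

Distances: d(A) ≈ 19.0263, d(B) ≈ 8.775, d(C) ≈ 20.8087, d(D) ≈ 12.5698. Nearest: B = (-8, -3, -1) with distance 8.775.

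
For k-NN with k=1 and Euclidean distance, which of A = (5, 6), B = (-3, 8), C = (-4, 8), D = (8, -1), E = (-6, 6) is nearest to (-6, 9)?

Distances: d(A) ≈ 11.4018, d(B) ≈ 3.1623, d(C) ≈ 2.2361, d(D) ≈ 17.2047, d(E) = 3. Nearest: C = (-4, 8) with distance 2.2361.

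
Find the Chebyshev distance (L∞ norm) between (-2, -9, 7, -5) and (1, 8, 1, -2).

max(|x_i - y_i|) = max(|-2 - 1|, |-9 - 8|, |7 - 1|, |-5 - (-2)|) = max(3, 17, 6, 3) = 17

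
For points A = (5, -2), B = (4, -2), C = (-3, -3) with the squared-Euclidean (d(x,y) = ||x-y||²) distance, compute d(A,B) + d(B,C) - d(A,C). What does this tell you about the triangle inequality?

d(A,B) = 1² + 0² = 1, d(B,C) = 7² + 1² = 50, d(A,C) = 8² + 1² = 65.
d(A,B) + d(B,C) - d(A,C) = 1 + 50 - 65 = 51 - 65 = -14. This is < 0, so the triangle inequality FAILS for these points (squared-Euclidean is not a metric).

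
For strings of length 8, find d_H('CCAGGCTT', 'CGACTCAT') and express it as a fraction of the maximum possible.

Differing positions: 2, 4, 5, 7. Hamming distance = 4. The maximum possible Hamming distance for length-8 strings is 8, so d_H/8 = 4/8 = 0.5.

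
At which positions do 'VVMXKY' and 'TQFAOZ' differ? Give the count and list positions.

Differing positions: 1, 2, 3, 4, 5, 6. Hamming distance = 6.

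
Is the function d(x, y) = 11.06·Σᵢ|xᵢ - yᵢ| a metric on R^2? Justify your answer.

Yes. The L1 (Manhattan) norm induces a metric on R^2, and multiplying a metric by a positive constant 11.06 > 0 preserves all four axioms: non-negativity (11.06·||x-y|| ≥ 0), identity (11.06·||x-y|| = 0 ⟺ ||x-y|| = 0 ⟺ x = y), symmetry (||x-y|| = ||y-x||), and the triangle inequality (11.06·||x-z|| ≤ 11.06·||x-y|| + 11.06·||y-z||). So d is a metric.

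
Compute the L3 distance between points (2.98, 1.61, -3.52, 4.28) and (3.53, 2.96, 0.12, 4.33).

(Σ|x_i - y_i|^3)^(1/3) = (|2.98 - 3.53|^3 + |1.61 - 2.96|^3 + |-3.52 - 0.12|^3 + |4.28 - 4.33|^3)^(1/3)
= (0.55^3 + 1.35^3 + 3.64^3 + 0.05^3)^(1/3) ≈ (0.1664 + 2.4604 + 48.2285 + 0.0001)^(1/3) = (50.8554)^(1/3) ≈ 3.7049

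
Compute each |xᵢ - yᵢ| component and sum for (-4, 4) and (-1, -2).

Σ|x_i - y_i| = |-4 - (-1)| + |4 - (-2)| = 3 + 6 = 9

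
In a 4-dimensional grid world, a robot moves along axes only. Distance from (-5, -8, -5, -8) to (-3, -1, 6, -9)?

Σ|x_i - y_i| = |-5 - (-3)| + |-8 - (-1)| + |-5 - 6| + |-8 - (-9)| = 2 + 7 + 11 + 1 = 21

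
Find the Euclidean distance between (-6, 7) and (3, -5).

√(Σ(x_i - y_i)²) = √((-6 - 3)² + (7 - (-5))²)
= √((-9)² + 12²) = √(81 + 144) = √225 = 15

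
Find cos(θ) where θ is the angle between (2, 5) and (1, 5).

With u = (2, 5), v = (1, 5):
u·v = 2·1 + 5·5 = 2 + 25 = 27.
|u| = √(2² + 5²) = √29, |v| = √(1² + 5²) = √26, so |u||v| = √(29·26) = √754.
cos θ = (u·v)/(|u||v|) = 27/√754 ≈ 0.9833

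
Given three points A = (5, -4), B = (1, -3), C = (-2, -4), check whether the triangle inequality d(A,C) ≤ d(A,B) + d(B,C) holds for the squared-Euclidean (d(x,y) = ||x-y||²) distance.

d(A,B) = 4² + 1² = 17, d(B,C) = 3² + 1² = 10, d(A,C) = 7² + 0² = 49.
d(A,C) = 49 > 17 + 10 = 27. Triangle inequality is VIOLATED. (Squared-Euclidean is not a metric — this is a counterexample.)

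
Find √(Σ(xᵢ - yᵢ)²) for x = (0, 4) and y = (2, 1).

√(Σ(x_i - y_i)²) = √((0 - 2)² + (4 - 1)²)
= √((-2)² + 3²) = √(4 + 9) = √13 ≈ 3.6056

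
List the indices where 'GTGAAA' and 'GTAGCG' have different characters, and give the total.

Differing positions: 3, 4, 5, 6. Hamming distance = 4.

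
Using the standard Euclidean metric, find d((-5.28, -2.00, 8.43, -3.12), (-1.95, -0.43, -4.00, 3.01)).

√(Σ(x_i - y_i)²) = √((-5.28 - (-1.95))² + (-2 - (-0.43))² + (8.43 - (-4))² + (-3.12 - 3.01)²)
= √((-3.33)² + (-1.57)² + 12.43² + (-6.13)²) = √(11.0889 + 2.4649 + 154.5049 + 37.5769) = √205.6356 = 14.34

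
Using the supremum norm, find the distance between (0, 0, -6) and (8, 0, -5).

max(|x_i - y_i|) = max(|0 - 8|, |0 - 0|, |-6 - (-5)|) = max(8, 0, 1) = 8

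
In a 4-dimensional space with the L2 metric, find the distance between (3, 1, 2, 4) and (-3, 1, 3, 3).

(Σ|x_i - y_i|^2)^(1/2) = (|3 - (-3)|^2 + |1 - 1|^2 + |2 - 3|^2 + |4 - 3|^2)^(1/2)
= (6^2 + 0^2 + 1^2 + 1^2)^(1/2) = (36 + 0 + 1 + 1)^(1/2) = (38)^(1/2) ≈ 6.1644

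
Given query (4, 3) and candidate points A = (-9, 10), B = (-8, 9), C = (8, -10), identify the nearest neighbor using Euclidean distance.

Distances: d(A) ≈ 14.7648, d(B) ≈ 13.4164, d(C) ≈ 13.6015. Nearest: B = (-8, 9) with distance 13.4164.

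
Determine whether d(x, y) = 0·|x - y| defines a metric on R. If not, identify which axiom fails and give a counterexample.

No. With c = 0, d(x,y) = 0 for all x, y. This fails identity of indiscernibles: d(2, 10) = 0 but 2 ≠ 10.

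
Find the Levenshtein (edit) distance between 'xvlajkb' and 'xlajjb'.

Let D[i][j] be the edit distance between the first i characters of 'xvlajkb' and the first j characters of 'xlajjb', with D[i][0] = i, D[0][j] = j, and D[i][j] = D[i-1][j-1] if the characters match, else 1 + min(D[i-1][j], D[i][j-1], D[i-1][j-1]). Filling the table (rows: prefixes of 'xvlajkb', columns: prefixes of 'xlajjb'):
     ε  x  l  a  j  j  b
  ε  0  1  2  3  4  5  6
  x  1  0  1  2  3  4  5
  v  2  1  1  2  3  4  5
  l  3  2  1  2  3  4  5
  a  4  3  2  1  2  3  4
  j  5  4  3  2  1  2  3
  k  6  5  4  3  2  2  3
  b  7  6  5  4  3  3  2
The bottom-right entry gives D[7][6] = 2, so no sequence of fewer than 2 edits works. Backtracking through the table gives one optimal edit sequence (2 edits):
  xvlajkb → xlajkb (del v @2)
  xlajkb → xlajjb (sub k→j @5)
Edit distance = 2.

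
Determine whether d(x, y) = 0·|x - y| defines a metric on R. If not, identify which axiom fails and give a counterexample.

No. With c = 0, d(x,y) = 0 for all x, y. This fails identity of indiscernibles: d(7, 14) = 0 but 7 ≠ 14.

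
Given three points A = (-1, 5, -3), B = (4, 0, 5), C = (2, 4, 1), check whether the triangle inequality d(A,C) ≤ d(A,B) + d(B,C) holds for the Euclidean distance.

d(A,B) = √(5² + 5² + 8²) = √114 ≈ 10.6771, d(B,C) = √(2² + 4² + 4²) = √36 = 6, d(A,C) = √(3² + 1² + 4²) = √26 ≈ 5.099.
d(A,C) ≈ 5.099 ≤ 10.6771 + 6 = 16.6771. Triangle inequality is satisfied.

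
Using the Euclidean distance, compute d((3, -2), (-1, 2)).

(Σ|x_i - y_i|^2)^(1/2) = (|3 - (-1)|^2 + |-2 - 2|^2)^(1/2)
= (4^2 + 4^2)^(1/2) = (16 + 16)^(1/2) = (32)^(1/2) ≈ 5.6569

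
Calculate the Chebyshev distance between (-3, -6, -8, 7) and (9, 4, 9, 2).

max(|x_i - y_i|) = max(|-3 - 9|, |-6 - 4|, |-8 - 9|, |7 - 2|) = max(12, 10, 17, 5) = 17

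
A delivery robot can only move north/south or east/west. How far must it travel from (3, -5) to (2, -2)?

Σ|x_i - y_i| = |3 - 2| + |-5 - (-2)| = 1 + 3 = 4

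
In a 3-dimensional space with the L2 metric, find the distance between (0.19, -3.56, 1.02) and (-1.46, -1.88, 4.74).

(Σ|x_i - y_i|^2)^(1/2) = (|0.19 - (-1.46)|^2 + |-3.56 - (-1.88)|^2 + |1.02 - 4.74|^2)^(1/2)
= (1.65^2 + 1.68^2 + 3.72^2)^(1/2) = (2.7225 + 2.8224 + 13.8384)^(1/2) = (19.3833)^(1/2) ≈ 4.4026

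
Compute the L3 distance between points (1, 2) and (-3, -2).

(Σ|x_i - y_i|^3)^(1/3) = (|1 - (-3)|^3 + |2 - (-2)|^3)^(1/3)
= (4^3 + 4^3)^(1/3) = (64 + 64)^(1/3) = (128)^(1/3) ≈ 5.0397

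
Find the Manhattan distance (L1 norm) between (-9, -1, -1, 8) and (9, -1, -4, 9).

Σ|x_i - y_i| = |-9 - 9| + |-1 - (-1)| + |-1 - (-4)| + |8 - 9| = 18 + 0 + 3 + 1 = 22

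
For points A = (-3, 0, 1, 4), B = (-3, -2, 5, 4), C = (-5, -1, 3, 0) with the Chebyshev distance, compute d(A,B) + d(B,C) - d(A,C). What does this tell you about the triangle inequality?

d(A,B) = max(0, 2, 4, 0) = 4, d(B,C) = max(2, 1, 2, 4) = 4, d(A,C) = max(2, 1, 2, 4) = 4.
d(A,B) + d(B,C) - d(A,C) = 4 + 4 - 4 = 8 - 4 = 4. This is ≥ 0, so the triangle inequality holds for these points.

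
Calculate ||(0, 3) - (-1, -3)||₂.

√(Σ(x_i - y_i)²) = √((0 - (-1))² + (3 - (-3))²)
= √(1² + 6²) = √(1 + 36) = √37 ≈ 6.0828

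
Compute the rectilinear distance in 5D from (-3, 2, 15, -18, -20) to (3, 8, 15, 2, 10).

Σ|x_i - y_i| = |-3 - 3| + |2 - 8| + |15 - 15| + |-18 - 2| + |-20 - 10| = 6 + 6 + 0 + 20 + 30 = 62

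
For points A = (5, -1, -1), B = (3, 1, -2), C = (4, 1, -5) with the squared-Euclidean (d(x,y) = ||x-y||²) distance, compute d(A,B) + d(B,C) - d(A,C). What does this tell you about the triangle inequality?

d(A,B) = 2² + 2² + 1² = 9, d(B,C) = 1² + 0² + 3² = 10, d(A,C) = 1² + 2² + 4² = 21.
d(A,B) + d(B,C) - d(A,C) = 9 + 10 - 21 = 19 - 21 = -2. This is < 0, so the triangle inequality FAILS for these points (squared-Euclidean is not a metric).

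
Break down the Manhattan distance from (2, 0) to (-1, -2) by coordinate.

Σ|x_i - y_i| = |2 - (-1)| + |0 - (-2)| = 3 + 2 = 5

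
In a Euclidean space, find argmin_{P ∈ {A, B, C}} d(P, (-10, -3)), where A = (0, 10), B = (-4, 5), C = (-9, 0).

Distances: d(A) ≈ 16.4012, d(B) = 10, d(C) ≈ 3.1623. Nearest: C = (-9, 0) with distance 3.1623.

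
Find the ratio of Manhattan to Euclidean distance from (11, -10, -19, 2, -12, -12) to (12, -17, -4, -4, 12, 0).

L1 = |11 - 12| + |-10 - (-17)| + |-19 - (-4)| + |2 - (-4)| + |-12 - 12| + |-12 - 0| = 1 + 7 + 15 + 6 + 24 + 12 = 65
L2 = √(1² + 7² + 15² + 6² + 24² + 12²) = √1031 ≈ 32.1092
L1 ≥ L2 always (equality iff movement is along one axis); L1 > L2 here.
Ratio L1/L2 = 65/√1031 ≈ 2.0243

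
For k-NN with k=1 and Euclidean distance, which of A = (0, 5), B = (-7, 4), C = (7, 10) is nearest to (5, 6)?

Distances: d(A) ≈ 5.099, d(B) ≈ 12.1655, d(C) ≈ 4.4721. Nearest: C = (7, 10) with distance 4.4721.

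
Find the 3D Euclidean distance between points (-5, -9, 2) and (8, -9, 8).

√(Σ(x_i - y_i)²) = √((-5 - 8)² + (-9 - (-9))² + (2 - 8)²)
= √((-13)² + 0² + (-6)²) = √(169 + 0 + 36) = √205 ≈ 14.3178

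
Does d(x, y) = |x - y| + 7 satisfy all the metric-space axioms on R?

No. d fails identity of indiscernibles (specifically d(x,x) = 0): d(-8, -8) = |-8 - (-8)| + 7 = 0 + 7 = 7 ≠ 0.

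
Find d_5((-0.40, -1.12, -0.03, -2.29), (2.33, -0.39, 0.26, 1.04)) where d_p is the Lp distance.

(Σ|x_i - y_i|^5)^(1/5) = (|-0.4 - 2.33|^5 + |-1.12 - (-0.39)|^5 + |-0.03 - 0.26|^5 + |-2.29 - 1.04|^5)^(1/5)
= (2.73^5 + 0.73^5 + 0.29^5 + 3.33^5)^(1/5) ≈ (151.6398 + 0.2073 + 0.0021 + 409.4691)^(1/5) = (561.3183)^(1/5) ≈ 3.5468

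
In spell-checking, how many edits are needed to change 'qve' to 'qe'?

Let D[i][j] be the edit distance between the first i characters of 'qve' and the first j characters of 'qe', with D[i][0] = i, D[0][j] = j, and D[i][j] = D[i-1][j-1] if the characters match, else 1 + min(D[i-1][j], D[i][j-1], D[i-1][j-1]). Filling the table (rows: prefixes of 'qve', columns: prefixes of 'qe'):
     ε  q  e
  ε  0  1  2
  q  1  0  1
  v  2  1  1
  e  3  2  1
The bottom-right entry gives D[3][2] = 1, so no sequence of fewer than 1 edit works. Backtracking through the table gives one optimal edit sequence (1 edit):
  qve → qe (del v @2)
Edit distance = 1.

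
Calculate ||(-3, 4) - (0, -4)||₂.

√(Σ(x_i - y_i)²) = √((-3 - 0)² + (4 - (-4))²)
= √((-3)² + 8²) = √(9 + 64) = √73 ≈ 8.544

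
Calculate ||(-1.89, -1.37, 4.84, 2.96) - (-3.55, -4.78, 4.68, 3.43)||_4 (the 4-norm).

(Σ|x_i - y_i|^4)^(1/4) = (|-1.89 - (-3.55)|^4 + |-1.37 - (-4.78)|^4 + |4.84 - 4.68|^4 + |2.96 - 3.43|^4)^(1/4)
= (1.66^4 + 3.41^4 + 0.16^4 + 0.47^4)^(1/4) ≈ (7.5933 + 135.2127 + 0.0007 + 0.0488)^(1/4) = (142.8555)^(1/4) ≈ 3.4572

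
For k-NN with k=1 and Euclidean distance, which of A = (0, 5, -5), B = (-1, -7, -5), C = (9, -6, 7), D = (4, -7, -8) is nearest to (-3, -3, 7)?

Distances: d(A) ≈ 14.7309, d(B) ≈ 12.8062, d(C) ≈ 12.3693, d(D) ≈ 17.0294. Nearest: C = (9, -6, 7) with distance 12.3693.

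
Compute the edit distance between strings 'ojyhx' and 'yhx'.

Let D[i][j] be the edit distance between the first i characters of 'ojyhx' and the first j characters of 'yhx', with D[i][0] = i, D[0][j] = j, and D[i][j] = D[i-1][j-1] if the characters match, else 1 + min(D[i-1][j], D[i][j-1], D[i-1][j-1]). Filling the table (rows: prefixes of 'ojyhx', columns: prefixes of 'yhx'):
     ε  y  h  x
  ε  0  1  2  3
  o  1  1  2  3
  j  2  2  2  3
  y  3  2  3  3
  h  4  3  2  3
  x  5  4  3  2
The bottom-right entry gives D[5][3] = 2, so no sequence of fewer than 2 edits works. Backtracking through the table gives one optimal edit sequence (2 edits):
  ojyhx → jyhx (del o @1)
  jyhx → yhx (del j @1)
Edit distance = 2.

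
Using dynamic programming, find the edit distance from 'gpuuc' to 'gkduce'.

Let D[i][j] be the edit distance between the first i characters of 'gpuuc' and the first j characters of 'gkduce', with D[i][0] = i, D[0][j] = j, and D[i][j] = D[i-1][j-1] if the characters match, else 1 + min(D[i-1][j], D[i][j-1], D[i-1][j-1]). Filling the table (rows: prefixes of 'gpuuc', columns: prefixes of 'gkduce'):
     ε  g  k  d  u  c  e
  ε  0  1  2  3  4  5  6
  g  1  0  1  2  3  4  5
  p  2  1  1  2  3  4  5
  u  3  2  2  2  2  3  4
  u  4  3  3  3  2  3  4
  c  5  4  4  4  3  2  3
The bottom-right entry gives D[5][6] = 3, so no sequence of fewer than 3 edits works. Backtracking through the table gives one optimal edit sequence (3 edits):
  gpuuc → gkuuc (sub p→k @2)
  gkuuc → gkduc (sub u→d @3)
  gkduc → gkduce (ins e @6)
Edit distance = 3.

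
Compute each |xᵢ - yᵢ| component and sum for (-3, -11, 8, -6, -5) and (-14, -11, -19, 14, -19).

Σ|x_i - y_i| = |-3 - (-14)| + |-11 - (-11)| + |8 - (-19)| + |-6 - 14| + |-5 - (-19)| = 11 + 0 + 27 + 20 + 14 = 72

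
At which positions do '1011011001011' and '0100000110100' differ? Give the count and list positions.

Differing positions: 1, 2, 3, 4, 6, 7, 8, 9, 10, 11, 12, 13. Hamming distance = 12.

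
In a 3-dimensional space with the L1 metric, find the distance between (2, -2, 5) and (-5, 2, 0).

Σ|x_i - y_i| = |2 - (-5)| + |-2 - 2| + |5 - 0| = 7 + 4 + 5 = 16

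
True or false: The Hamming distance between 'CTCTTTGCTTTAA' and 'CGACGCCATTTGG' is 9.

Differing positions: 2, 3, 4, 5, 6, 7, 8, 12, 13. Hamming distance = 9, so the claim is true.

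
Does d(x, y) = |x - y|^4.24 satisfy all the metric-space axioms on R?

No. d(x,y) = |x-y|^4.24 fails the triangle inequality since p = 4.24 > 1. Counterexample: x = -5, y = 6, z = 17. d(x,z) = |-5 - 17|^4.24 = 22^4.24 ≈ 491894.7266, but d(x,y) + d(y,z) = 11^4.24 + 11^4.24 ≈ 26031.8471 + 26031.8471 = 52063.6942. Since 491894.7266 > 52063.6942, the triangle inequality is violated.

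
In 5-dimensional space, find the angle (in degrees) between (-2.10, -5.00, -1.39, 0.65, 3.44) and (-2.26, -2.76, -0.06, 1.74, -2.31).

With u = (-2.10, -5.00, -1.39, 0.65, 3.44), v = (-2.26, -2.76, -0.06, 1.74, -2.31):
u·v = (-2.1)·(-2.26) + (-5)·(-2.76) + (-1.39)·(-0.06) + 0.65·1.74 + 3.44·(-2.31) = 4.746 + 13.8 + 0.0834 + 1.131 + (-7.9464) = 11.814.
|u| = √((-2.1)² + (-5)² + (-1.39)² + 0.65² + 3.44²) = √(4.41 + 25 + 1.9321 + 0.4225 + 11.8336) = √43.5982, |v| = √((-2.26)² + (-2.76)² + (-0.06)² + 1.74² + (-2.31)²) = √(5.1076 + 7.6176 + 0.0036 + 3.0276 + 5.3361) = √21.0925.
cos θ = (u·v)/(|u||v|) = 11.814/(√43.5982·√21.0925) ≈ 0.389582
θ = arccos(0.389582) ≈ 67.07°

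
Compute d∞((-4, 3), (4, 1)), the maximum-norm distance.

max(|x_i - y_i|) = max(|-4 - 4|, |3 - 1|) = max(8, 2) = 8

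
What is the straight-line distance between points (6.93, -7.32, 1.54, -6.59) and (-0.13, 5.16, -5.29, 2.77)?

√(Σ(x_i - y_i)²) = √((6.93 - (-0.13))² + (-7.32 - 5.16)² + (1.54 - (-5.29))² + (-6.59 - 2.77)²)
= √(7.06² + (-12.48)² + 6.83² + (-9.36)²) = √(49.8436 + 155.7504 + 46.6489 + 87.6096) = √339.8525 ≈ 18.4351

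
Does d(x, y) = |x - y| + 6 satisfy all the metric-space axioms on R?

No. d fails identity of indiscernibles (specifically d(x,x) = 0): d(-7, -7) = |-7 - (-7)| + 6 = 0 + 6 = 6 ≠ 0.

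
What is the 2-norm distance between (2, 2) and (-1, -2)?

(Σ|x_i - y_i|^2)^(1/2) = (|2 - (-1)|^2 + |2 - (-2)|^2)^(1/2)
= (3^2 + 4^2)^(1/2) = (9 + 16)^(1/2) = (25)^(1/2) = 5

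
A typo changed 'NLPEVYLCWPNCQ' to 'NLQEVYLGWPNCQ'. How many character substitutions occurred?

Differing positions: 3, 8. Hamming distance = 2.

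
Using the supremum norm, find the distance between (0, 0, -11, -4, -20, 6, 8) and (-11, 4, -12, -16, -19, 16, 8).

max(|x_i - y_i|) = max(|0 - (-11)|, |0 - 4|, |-11 - (-12)|, |-4 - (-16)|, |-20 - (-19)|, |6 - 16|, |8 - 8|) = max(11, 4, 1, 12, 1, 10, 0) = 12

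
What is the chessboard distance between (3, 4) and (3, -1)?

max(|x_i - y_i|) = max(|3 - 3|, |4 - (-1)|) = max(0, 5) = 5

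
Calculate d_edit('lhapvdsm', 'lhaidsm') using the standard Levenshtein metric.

Let D[i][j] be the edit distance between the first i characters of 'lhapvdsm' and the first j characters of 'lhaidsm', with D[i][0] = i, D[0][j] = j, and D[i][j] = D[i-1][j-1] if the characters match, else 1 + min(D[i-1][j], D[i][j-1], D[i-1][j-1]). Filling the table (rows: prefixes of 'lhapvdsm', columns: prefixes of 'lhaidsm'):
     ε  l  h  a  i  d  s  m
  ε  0  1  2  3  4  5  6  7
  l  1  0  1  2  3  4  5  6
  h  2  1  0  1  2  3  4  5
  a  3  2  1  0  1  2  3  4
  p  4  3  2  1  1  2  3  4
  v  5  4  3  2  2  2  3  4
  d  6  5  4  3  3  2  3  4
  s  7  6  5  4  4  3  2  3
  m  8  7  6  5  5  4  3  2
The bottom-right entry gives D[8][7] = 2, so no sequence of fewer than 2 edits works. Backtracking through the table gives one optimal edit sequence (2 edits):
  lhapvdsm → lhavdsm (del p @4)
  lhavdsm → lhaidsm (sub v→i @4)
Edit distance = 2.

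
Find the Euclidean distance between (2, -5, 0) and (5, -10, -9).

√(Σ(x_i - y_i)²) = √((2 - 5)² + (-5 - (-10))² + (0 - (-9))²)
= √((-3)² + 5² + 9²) = √(9 + 25 + 81) = √115 ≈ 10.7238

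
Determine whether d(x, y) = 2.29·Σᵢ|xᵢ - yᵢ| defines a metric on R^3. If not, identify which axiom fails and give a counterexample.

Yes. The L1 (Manhattan) norm induces a metric on R^3, and multiplying a metric by a positive constant 2.29 > 0 preserves all four axioms: non-negativity (2.29·||x-y|| ≥ 0), identity (2.29·||x-y|| = 0 ⟺ ||x-y|| = 0 ⟺ x = y), symmetry (||x-y|| = ||y-x||), and the triangle inequality (2.29·||x-z|| ≤ 2.29·||x-y|| + 2.29·||y-z||). So d is a metric.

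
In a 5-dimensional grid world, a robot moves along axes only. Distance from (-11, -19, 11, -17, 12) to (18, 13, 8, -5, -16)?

Σ|x_i - y_i| = |-11 - 18| + |-19 - 13| + |11 - 8| + |-17 - (-5)| + |12 - (-16)| = 29 + 32 + 3 + 12 + 28 = 104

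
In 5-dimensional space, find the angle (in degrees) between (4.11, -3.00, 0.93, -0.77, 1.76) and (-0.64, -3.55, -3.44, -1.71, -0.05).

With u = (4.11, -3.00, 0.93, -0.77, 1.76), v = (-0.64, -3.55, -3.44, -1.71, -0.05):
u·v = 4.11·(-0.64) + (-3)·(-3.55) + 0.93·(-3.44) + (-0.77)·(-1.71) + 1.76·(-0.05) = (-2.6304) + 10.65 + (-3.1992) + 1.3167 + (-0.088) = 6.0491.
|u| = √(4.11² + (-3)² + 0.93² + (-0.77)² + 1.76²) = √(16.8921 + 9 + 0.8649 + 0.5929 + 3.0976) = √30.4475, |v| = √((-0.64)² + (-3.55)² + (-3.44)² + (-1.71)² + (-0.05)²) = √(0.4096 + 12.6025 + 11.8336 + 2.9241 + 0.0025) = √27.7723.
cos θ = (u·v)/(|u||v|) = 6.0491/(√30.4475·√27.7723) ≈ 0.208022
θ = arccos(0.208022) ≈ 77.99°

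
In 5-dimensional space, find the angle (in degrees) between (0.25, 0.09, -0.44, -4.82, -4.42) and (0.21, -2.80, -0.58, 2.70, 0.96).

With u = (0.25, 0.09, -0.44, -4.82, -4.42), v = (0.21, -2.80, -0.58, 2.70, 0.96):
u·v = 0.25·0.21 + 0.09·(-2.8) + (-0.44)·(-0.58) + (-4.82)·2.7 + (-4.42)·0.96 = 0.0525 + (-0.252) + 0.2552 + (-13.014) + (-4.2432) = -17.2015.
|u| = √(0.25² + 0.09² + (-0.44)² + (-4.82)² + (-4.42)²) = √(0.0625 + 0.0081 + 0.1936 + 23.2324 + 19.5364) = √43.033, |v| = √(0.21² + (-2.8)² + (-0.58)² + 2.7² + 0.96²) = √(0.0441 + 7.84 + 0.3364 + 7.29 + 0.9216) = √16.4321.
cos θ = (u·v)/(|u||v|) = -17.2015/(√43.033·√16.4321) ≈ -0.646873
θ = arccos(-0.646873) ≈ 130.31°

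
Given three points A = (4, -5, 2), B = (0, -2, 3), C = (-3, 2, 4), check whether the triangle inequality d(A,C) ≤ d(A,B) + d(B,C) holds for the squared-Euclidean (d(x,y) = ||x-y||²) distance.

d(A,B) = 4² + 3² + 1² = 26, d(B,C) = 3² + 4² + 1² = 26, d(A,C) = 7² + 7² + 2² = 102.
d(A,C) = 102 > 26 + 26 = 52. Triangle inequality is VIOLATED. (Squared-Euclidean is not a metric — this is a counterexample.)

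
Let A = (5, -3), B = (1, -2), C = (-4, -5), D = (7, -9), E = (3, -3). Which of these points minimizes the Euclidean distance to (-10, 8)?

Distances: d(A) ≈ 18.6011, d(B) ≈ 14.8661, d(C) ≈ 14.3178, d(D) ≈ 24.0416, d(E) ≈ 17.0294. Nearest: C = (-4, -5) with distance 14.3178.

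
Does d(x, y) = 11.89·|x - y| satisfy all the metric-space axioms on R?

Yes. Since |x - y| is a metric on R and 11.89 > 0, the positive scalar multiple 11.89·|x - y| is also a metric: scaling by a positive constant preserves non-negativity, identity (d=0 ⟺ |x-y|=0 ⟺ x=y), symmetry, and the triangle inequality.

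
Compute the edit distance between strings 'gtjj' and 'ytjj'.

Let D[i][j] be the edit distance between the first i characters of 'gtjj' and the first j characters of 'ytjj', with D[i][0] = i, D[0][j] = j, and D[i][j] = D[i-1][j-1] if the characters match, else 1 + min(D[i-1][j], D[i][j-1], D[i-1][j-1]). Filling the table (rows: prefixes of 'gtjj', columns: prefixes of 'ytjj'):
     ε  y  t  j  j
  ε  0  1  2  3  4
  g  1  1  2  3  4
  t  2  2  1  2  3
  j  3  3  2  1  2
  j  4  4  3  2  1
The bottom-right entry gives D[4][4] = 1, so no sequence of fewer than 1 edit works. Backtracking through the table gives one optimal edit sequence (1 edit):
  gtjj → ytjj (sub g→y @1)
Edit distance = 1.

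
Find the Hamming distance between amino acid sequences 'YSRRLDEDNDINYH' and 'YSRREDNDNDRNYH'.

Differing positions: 5, 7, 11. Hamming distance = 3.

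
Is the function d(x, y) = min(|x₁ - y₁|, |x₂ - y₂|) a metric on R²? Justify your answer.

No. d fails identity of indiscernibles: take x = (1, 0) and y = (1, 5). Then d(x,y) = min(|1 - 1|, |0 - 5|) = min(0, 5) = 0, yet x ≠ y.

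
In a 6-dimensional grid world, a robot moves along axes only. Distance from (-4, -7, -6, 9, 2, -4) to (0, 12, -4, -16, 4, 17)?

Σ|x_i - y_i| = |-4 - 0| + |-7 - 12| + |-6 - (-4)| + |9 - (-16)| + |2 - 4| + |-4 - 17| = 4 + 19 + 2 + 25 + 2 + 21 = 73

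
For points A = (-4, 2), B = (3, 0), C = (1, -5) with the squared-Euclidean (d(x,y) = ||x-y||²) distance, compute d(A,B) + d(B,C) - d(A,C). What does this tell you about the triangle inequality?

d(A,B) = 7² + 2² = 53, d(B,C) = 2² + 5² = 29, d(A,C) = 5² + 7² = 74.
d(A,B) + d(B,C) - d(A,C) = 53 + 29 - 74 = 82 - 74 = 8. This is ≥ 0, so the triangle inequality holds for these points.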